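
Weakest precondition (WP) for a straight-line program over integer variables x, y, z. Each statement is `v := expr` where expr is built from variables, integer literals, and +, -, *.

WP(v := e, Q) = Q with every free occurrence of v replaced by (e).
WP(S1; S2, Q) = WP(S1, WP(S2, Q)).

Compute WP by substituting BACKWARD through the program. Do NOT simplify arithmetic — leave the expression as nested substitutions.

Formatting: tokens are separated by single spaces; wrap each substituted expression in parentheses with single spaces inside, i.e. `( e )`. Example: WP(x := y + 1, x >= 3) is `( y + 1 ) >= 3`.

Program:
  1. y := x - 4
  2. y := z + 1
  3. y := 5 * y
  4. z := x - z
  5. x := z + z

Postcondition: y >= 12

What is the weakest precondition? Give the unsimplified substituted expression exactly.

Answer: ( 5 * ( z + 1 ) ) >= 12

Derivation:
post: y >= 12
stmt 5: x := z + z  -- replace 0 occurrence(s) of x with (z + z)
  => y >= 12
stmt 4: z := x - z  -- replace 0 occurrence(s) of z with (x - z)
  => y >= 12
stmt 3: y := 5 * y  -- replace 1 occurrence(s) of y with (5 * y)
  => ( 5 * y ) >= 12
stmt 2: y := z + 1  -- replace 1 occurrence(s) of y with (z + 1)
  => ( 5 * ( z + 1 ) ) >= 12
stmt 1: y := x - 4  -- replace 0 occurrence(s) of y with (x - 4)
  => ( 5 * ( z + 1 ) ) >= 12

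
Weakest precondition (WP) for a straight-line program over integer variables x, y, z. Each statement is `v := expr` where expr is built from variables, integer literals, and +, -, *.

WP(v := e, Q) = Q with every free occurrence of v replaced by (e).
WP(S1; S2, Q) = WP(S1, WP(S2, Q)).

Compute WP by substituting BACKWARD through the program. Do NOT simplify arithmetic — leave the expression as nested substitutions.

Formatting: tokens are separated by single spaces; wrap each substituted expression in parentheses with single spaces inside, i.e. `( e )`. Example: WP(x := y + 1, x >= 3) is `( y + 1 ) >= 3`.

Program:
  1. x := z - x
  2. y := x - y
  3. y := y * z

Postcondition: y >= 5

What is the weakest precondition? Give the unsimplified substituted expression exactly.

Answer: ( ( ( z - x ) - y ) * z ) >= 5

Derivation:
post: y >= 5
stmt 3: y := y * z  -- replace 1 occurrence(s) of y with (y * z)
  => ( y * z ) >= 5
stmt 2: y := x - y  -- replace 1 occurrence(s) of y with (x - y)
  => ( ( x - y ) * z ) >= 5
stmt 1: x := z - x  -- replace 1 occurrence(s) of x with (z - x)
  => ( ( ( z - x ) - y ) * z ) >= 5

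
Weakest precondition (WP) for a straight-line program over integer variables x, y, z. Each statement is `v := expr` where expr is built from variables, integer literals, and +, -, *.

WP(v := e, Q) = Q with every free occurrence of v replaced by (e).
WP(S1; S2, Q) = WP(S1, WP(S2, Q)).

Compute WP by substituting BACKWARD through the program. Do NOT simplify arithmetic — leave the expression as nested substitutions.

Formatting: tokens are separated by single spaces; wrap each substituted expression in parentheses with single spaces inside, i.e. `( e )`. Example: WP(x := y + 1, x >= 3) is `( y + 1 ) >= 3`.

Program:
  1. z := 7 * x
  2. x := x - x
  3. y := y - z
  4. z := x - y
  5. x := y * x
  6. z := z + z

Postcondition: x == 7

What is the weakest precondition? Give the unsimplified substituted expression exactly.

post: x == 7
stmt 6: z := z + z  -- replace 0 occurrence(s) of z with (z + z)
  => x == 7
stmt 5: x := y * x  -- replace 1 occurrence(s) of x with (y * x)
  => ( y * x ) == 7
stmt 4: z := x - y  -- replace 0 occurrence(s) of z with (x - y)
  => ( y * x ) == 7
stmt 3: y := y - z  -- replace 1 occurrence(s) of y with (y - z)
  => ( ( y - z ) * x ) == 7
stmt 2: x := x - x  -- replace 1 occurrence(s) of x with (x - x)
  => ( ( y - z ) * ( x - x ) ) == 7
stmt 1: z := 7 * x  -- replace 1 occurrence(s) of z with (7 * x)
  => ( ( y - ( 7 * x ) ) * ( x - x ) ) == 7

Answer: ( ( y - ( 7 * x ) ) * ( x - x ) ) == 7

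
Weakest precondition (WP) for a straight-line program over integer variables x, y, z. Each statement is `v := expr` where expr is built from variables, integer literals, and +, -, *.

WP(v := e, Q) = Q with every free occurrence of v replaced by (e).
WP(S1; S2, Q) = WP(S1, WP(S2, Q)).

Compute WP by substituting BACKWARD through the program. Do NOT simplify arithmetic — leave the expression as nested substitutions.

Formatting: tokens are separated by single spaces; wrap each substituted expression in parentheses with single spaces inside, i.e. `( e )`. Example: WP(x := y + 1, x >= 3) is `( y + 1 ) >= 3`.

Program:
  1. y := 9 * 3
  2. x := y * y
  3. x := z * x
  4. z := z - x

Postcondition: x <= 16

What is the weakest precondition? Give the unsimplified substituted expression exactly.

Answer: ( z * ( ( 9 * 3 ) * ( 9 * 3 ) ) ) <= 16

Derivation:
post: x <= 16
stmt 4: z := z - x  -- replace 0 occurrence(s) of z with (z - x)
  => x <= 16
stmt 3: x := z * x  -- replace 1 occurrence(s) of x with (z * x)
  => ( z * x ) <= 16
stmt 2: x := y * y  -- replace 1 occurrence(s) of x with (y * y)
  => ( z * ( y * y ) ) <= 16
stmt 1: y := 9 * 3  -- replace 2 occurrence(s) of y with (9 * 3)
  => ( z * ( ( 9 * 3 ) * ( 9 * 3 ) ) ) <= 16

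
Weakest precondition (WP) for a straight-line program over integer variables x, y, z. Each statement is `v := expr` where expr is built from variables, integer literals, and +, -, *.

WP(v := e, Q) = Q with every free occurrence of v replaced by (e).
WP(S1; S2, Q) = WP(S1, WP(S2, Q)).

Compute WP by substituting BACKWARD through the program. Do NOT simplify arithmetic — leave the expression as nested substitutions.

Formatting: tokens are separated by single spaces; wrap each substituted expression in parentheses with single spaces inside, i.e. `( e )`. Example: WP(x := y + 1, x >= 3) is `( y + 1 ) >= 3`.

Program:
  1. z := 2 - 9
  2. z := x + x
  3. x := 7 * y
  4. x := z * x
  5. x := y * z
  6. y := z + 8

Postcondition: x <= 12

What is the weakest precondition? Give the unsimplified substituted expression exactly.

Answer: ( y * ( x + x ) ) <= 12

Derivation:
post: x <= 12
stmt 6: y := z + 8  -- replace 0 occurrence(s) of y with (z + 8)
  => x <= 12
stmt 5: x := y * z  -- replace 1 occurrence(s) of x with (y * z)
  => ( y * z ) <= 12
stmt 4: x := z * x  -- replace 0 occurrence(s) of x with (z * x)
  => ( y * z ) <= 12
stmt 3: x := 7 * y  -- replace 0 occurrence(s) of x with (7 * y)
  => ( y * z ) <= 12
stmt 2: z := x + x  -- replace 1 occurrence(s) of z with (x + x)
  => ( y * ( x + x ) ) <= 12
stmt 1: z := 2 - 9  -- replace 0 occurrence(s) of z with (2 - 9)
  => ( y * ( x + x ) ) <= 12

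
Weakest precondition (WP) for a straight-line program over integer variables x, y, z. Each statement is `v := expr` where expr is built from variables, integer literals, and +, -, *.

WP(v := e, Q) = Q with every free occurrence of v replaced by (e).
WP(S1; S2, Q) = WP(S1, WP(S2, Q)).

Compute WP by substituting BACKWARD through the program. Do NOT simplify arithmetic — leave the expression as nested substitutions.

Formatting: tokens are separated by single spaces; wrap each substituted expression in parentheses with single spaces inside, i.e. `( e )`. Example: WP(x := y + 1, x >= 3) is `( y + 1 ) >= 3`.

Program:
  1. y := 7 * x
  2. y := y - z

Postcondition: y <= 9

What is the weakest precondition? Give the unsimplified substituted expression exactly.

post: y <= 9
stmt 2: y := y - z  -- replace 1 occurrence(s) of y with (y - z)
  => ( y - z ) <= 9
stmt 1: y := 7 * x  -- replace 1 occurrence(s) of y with (7 * x)
  => ( ( 7 * x ) - z ) <= 9

Answer: ( ( 7 * x ) - z ) <= 9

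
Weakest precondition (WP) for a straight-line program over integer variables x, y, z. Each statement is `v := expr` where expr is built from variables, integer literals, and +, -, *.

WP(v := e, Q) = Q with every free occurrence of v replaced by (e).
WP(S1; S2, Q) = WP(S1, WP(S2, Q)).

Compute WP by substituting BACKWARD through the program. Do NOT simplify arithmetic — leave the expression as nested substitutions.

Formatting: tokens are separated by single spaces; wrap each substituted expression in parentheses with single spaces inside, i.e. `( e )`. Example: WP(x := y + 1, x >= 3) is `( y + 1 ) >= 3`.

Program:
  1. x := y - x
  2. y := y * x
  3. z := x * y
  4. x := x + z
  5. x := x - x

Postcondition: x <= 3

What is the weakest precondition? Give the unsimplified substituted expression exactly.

post: x <= 3
stmt 5: x := x - x  -- replace 1 occurrence(s) of x with (x - x)
  => ( x - x ) <= 3
stmt 4: x := x + z  -- replace 2 occurrence(s) of x with (x + z)
  => ( ( x + z ) - ( x + z ) ) <= 3
stmt 3: z := x * y  -- replace 2 occurrence(s) of z with (x * y)
  => ( ( x + ( x * y ) ) - ( x + ( x * y ) ) ) <= 3
stmt 2: y := y * x  -- replace 2 occurrence(s) of y with (y * x)
  => ( ( x + ( x * ( y * x ) ) ) - ( x + ( x * ( y * x ) ) ) ) <= 3
stmt 1: x := y - x  -- replace 6 occurrence(s) of x with (y - x)
  => ( ( ( y - x ) + ( ( y - x ) * ( y * ( y - x ) ) ) ) - ( ( y - x ) + ( ( y - x ) * ( y * ( y - x ) ) ) ) ) <= 3

Answer: ( ( ( y - x ) + ( ( y - x ) * ( y * ( y - x ) ) ) ) - ( ( y - x ) + ( ( y - x ) * ( y * ( y - x ) ) ) ) ) <= 3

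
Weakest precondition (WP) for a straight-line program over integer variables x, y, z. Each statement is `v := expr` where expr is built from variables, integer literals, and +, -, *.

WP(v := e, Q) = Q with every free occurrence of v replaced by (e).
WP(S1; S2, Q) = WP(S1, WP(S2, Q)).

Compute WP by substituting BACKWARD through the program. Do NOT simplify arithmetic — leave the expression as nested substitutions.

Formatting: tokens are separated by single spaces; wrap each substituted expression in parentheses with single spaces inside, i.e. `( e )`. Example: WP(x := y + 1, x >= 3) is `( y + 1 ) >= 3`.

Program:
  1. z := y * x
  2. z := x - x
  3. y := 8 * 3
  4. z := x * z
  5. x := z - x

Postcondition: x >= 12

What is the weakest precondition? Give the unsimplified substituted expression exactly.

Answer: ( ( x * ( x - x ) ) - x ) >= 12

Derivation:
post: x >= 12
stmt 5: x := z - x  -- replace 1 occurrence(s) of x with (z - x)
  => ( z - x ) >= 12
stmt 4: z := x * z  -- replace 1 occurrence(s) of z with (x * z)
  => ( ( x * z ) - x ) >= 12
stmt 3: y := 8 * 3  -- replace 0 occurrence(s) of y with (8 * 3)
  => ( ( x * z ) - x ) >= 12
stmt 2: z := x - x  -- replace 1 occurrence(s) of z with (x - x)
  => ( ( x * ( x - x ) ) - x ) >= 12
stmt 1: z := y * x  -- replace 0 occurrence(s) of z with (y * x)
  => ( ( x * ( x - x ) ) - x ) >= 12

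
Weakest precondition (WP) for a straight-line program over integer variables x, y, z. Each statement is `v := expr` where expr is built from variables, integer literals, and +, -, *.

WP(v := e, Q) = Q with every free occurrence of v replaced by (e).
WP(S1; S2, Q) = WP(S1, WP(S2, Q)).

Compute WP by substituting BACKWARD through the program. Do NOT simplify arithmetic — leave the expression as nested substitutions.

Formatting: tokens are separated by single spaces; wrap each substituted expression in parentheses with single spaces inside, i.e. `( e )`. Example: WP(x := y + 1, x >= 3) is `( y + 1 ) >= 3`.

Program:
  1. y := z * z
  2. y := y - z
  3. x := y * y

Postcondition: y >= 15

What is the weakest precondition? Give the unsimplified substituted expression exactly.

post: y >= 15
stmt 3: x := y * y  -- replace 0 occurrence(s) of x with (y * y)
  => y >= 15
stmt 2: y := y - z  -- replace 1 occurrence(s) of y with (y - z)
  => ( y - z ) >= 15
stmt 1: y := z * z  -- replace 1 occurrence(s) of y with (z * z)
  => ( ( z * z ) - z ) >= 15

Answer: ( ( z * z ) - z ) >= 15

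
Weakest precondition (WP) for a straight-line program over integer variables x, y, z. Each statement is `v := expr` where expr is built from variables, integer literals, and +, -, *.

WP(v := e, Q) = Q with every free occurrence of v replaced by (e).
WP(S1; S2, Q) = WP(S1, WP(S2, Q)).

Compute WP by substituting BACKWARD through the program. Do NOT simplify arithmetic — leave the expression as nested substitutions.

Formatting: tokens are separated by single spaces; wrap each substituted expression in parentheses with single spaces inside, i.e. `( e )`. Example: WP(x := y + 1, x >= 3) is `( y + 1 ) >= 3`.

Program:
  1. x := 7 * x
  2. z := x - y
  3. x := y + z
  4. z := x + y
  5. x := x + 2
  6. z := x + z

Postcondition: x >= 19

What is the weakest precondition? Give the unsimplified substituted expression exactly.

Answer: ( ( y + ( ( 7 * x ) - y ) ) + 2 ) >= 19

Derivation:
post: x >= 19
stmt 6: z := x + z  -- replace 0 occurrence(s) of z with (x + z)
  => x >= 19
stmt 5: x := x + 2  -- replace 1 occurrence(s) of x with (x + 2)
  => ( x + 2 ) >= 19
stmt 4: z := x + y  -- replace 0 occurrence(s) of z with (x + y)
  => ( x + 2 ) >= 19
stmt 3: x := y + z  -- replace 1 occurrence(s) of x with (y + z)
  => ( ( y + z ) + 2 ) >= 19
stmt 2: z := x - y  -- replace 1 occurrence(s) of z with (x - y)
  => ( ( y + ( x - y ) ) + 2 ) >= 19
stmt 1: x := 7 * x  -- replace 1 occurrence(s) of x with (7 * x)
  => ( ( y + ( ( 7 * x ) - y ) ) + 2 ) >= 19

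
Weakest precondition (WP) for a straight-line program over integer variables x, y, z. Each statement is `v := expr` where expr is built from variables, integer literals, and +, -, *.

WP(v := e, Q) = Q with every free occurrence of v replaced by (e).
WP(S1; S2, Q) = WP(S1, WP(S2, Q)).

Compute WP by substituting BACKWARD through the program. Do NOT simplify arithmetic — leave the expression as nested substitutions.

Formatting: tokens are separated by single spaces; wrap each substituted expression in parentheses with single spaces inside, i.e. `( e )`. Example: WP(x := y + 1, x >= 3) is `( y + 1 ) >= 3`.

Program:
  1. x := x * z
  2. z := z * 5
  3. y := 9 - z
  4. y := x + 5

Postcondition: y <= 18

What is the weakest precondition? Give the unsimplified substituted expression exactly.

post: y <= 18
stmt 4: y := x + 5  -- replace 1 occurrence(s) of y with (x + 5)
  => ( x + 5 ) <= 18
stmt 3: y := 9 - z  -- replace 0 occurrence(s) of y with (9 - z)
  => ( x + 5 ) <= 18
stmt 2: z := z * 5  -- replace 0 occurrence(s) of z with (z * 5)
  => ( x + 5 ) <= 18
stmt 1: x := x * z  -- replace 1 occurrence(s) of x with (x * z)
  => ( ( x * z ) + 5 ) <= 18

Answer: ( ( x * z ) + 5 ) <= 18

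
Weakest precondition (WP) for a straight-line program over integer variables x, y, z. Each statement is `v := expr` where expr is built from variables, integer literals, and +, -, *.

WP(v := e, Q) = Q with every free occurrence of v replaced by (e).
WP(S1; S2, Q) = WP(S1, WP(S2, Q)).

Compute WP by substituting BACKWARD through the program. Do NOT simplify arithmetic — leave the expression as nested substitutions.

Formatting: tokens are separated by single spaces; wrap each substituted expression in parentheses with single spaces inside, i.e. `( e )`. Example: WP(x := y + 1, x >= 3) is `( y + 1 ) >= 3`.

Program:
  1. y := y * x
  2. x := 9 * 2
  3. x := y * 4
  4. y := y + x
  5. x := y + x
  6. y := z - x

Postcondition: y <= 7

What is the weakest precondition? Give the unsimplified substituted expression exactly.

Answer: ( z - ( ( ( y * x ) + ( ( y * x ) * 4 ) ) + ( ( y * x ) * 4 ) ) ) <= 7

Derivation:
post: y <= 7
stmt 6: y := z - x  -- replace 1 occurrence(s) of y with (z - x)
  => ( z - x ) <= 7
stmt 5: x := y + x  -- replace 1 occurrence(s) of x with (y + x)
  => ( z - ( y + x ) ) <= 7
stmt 4: y := y + x  -- replace 1 occurrence(s) of y with (y + x)
  => ( z - ( ( y + x ) + x ) ) <= 7
stmt 3: x := y * 4  -- replace 2 occurrence(s) of x with (y * 4)
  => ( z - ( ( y + ( y * 4 ) ) + ( y * 4 ) ) ) <= 7
stmt 2: x := 9 * 2  -- replace 0 occurrence(s) of x with (9 * 2)
  => ( z - ( ( y + ( y * 4 ) ) + ( y * 4 ) ) ) <= 7
stmt 1: y := y * x  -- replace 3 occurrence(s) of y with (y * x)
  => ( z - ( ( ( y * x ) + ( ( y * x ) * 4 ) ) + ( ( y * x ) * 4 ) ) ) <= 7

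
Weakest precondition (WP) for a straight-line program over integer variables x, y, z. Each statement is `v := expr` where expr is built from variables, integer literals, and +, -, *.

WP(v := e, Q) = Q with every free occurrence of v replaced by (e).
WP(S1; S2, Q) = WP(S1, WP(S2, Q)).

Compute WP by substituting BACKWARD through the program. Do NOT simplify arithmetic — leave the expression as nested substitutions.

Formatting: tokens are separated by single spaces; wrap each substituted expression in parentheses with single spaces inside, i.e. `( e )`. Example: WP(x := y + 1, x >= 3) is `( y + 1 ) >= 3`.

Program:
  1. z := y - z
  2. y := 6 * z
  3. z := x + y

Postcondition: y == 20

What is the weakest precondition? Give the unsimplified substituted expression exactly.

Answer: ( 6 * ( y - z ) ) == 20

Derivation:
post: y == 20
stmt 3: z := x + y  -- replace 0 occurrence(s) of z with (x + y)
  => y == 20
stmt 2: y := 6 * z  -- replace 1 occurrence(s) of y with (6 * z)
  => ( 6 * z ) == 20
stmt 1: z := y - z  -- replace 1 occurrence(s) of z with (y - z)
  => ( 6 * ( y - z ) ) == 20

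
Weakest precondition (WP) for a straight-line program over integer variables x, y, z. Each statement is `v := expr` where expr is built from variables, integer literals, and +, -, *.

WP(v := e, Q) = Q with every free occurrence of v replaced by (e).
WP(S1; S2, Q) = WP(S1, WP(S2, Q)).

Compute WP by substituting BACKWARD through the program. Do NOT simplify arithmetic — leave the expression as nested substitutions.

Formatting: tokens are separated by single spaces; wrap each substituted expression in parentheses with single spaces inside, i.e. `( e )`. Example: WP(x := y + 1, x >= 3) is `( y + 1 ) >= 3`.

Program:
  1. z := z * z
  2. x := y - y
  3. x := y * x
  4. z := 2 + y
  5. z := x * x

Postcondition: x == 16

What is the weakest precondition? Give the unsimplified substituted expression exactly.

post: x == 16
stmt 5: z := x * x  -- replace 0 occurrence(s) of z with (x * x)
  => x == 16
stmt 4: z := 2 + y  -- replace 0 occurrence(s) of z with (2 + y)
  => x == 16
stmt 3: x := y * x  -- replace 1 occurrence(s) of x with (y * x)
  => ( y * x ) == 16
stmt 2: x := y - y  -- replace 1 occurrence(s) of x with (y - y)
  => ( y * ( y - y ) ) == 16
stmt 1: z := z * z  -- replace 0 occurrence(s) of z with (z * z)
  => ( y * ( y - y ) ) == 16

Answer: ( y * ( y - y ) ) == 16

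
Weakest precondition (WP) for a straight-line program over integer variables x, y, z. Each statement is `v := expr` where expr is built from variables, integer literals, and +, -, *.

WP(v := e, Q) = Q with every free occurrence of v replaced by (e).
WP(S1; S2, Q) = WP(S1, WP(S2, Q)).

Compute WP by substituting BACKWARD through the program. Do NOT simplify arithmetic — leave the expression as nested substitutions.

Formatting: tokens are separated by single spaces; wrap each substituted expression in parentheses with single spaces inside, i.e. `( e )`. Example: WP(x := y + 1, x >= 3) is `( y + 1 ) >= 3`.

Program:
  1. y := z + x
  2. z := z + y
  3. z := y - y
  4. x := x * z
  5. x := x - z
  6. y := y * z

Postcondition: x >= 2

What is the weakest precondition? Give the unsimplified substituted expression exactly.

Answer: ( ( x * ( ( z + x ) - ( z + x ) ) ) - ( ( z + x ) - ( z + x ) ) ) >= 2

Derivation:
post: x >= 2
stmt 6: y := y * z  -- replace 0 occurrence(s) of y with (y * z)
  => x >= 2
stmt 5: x := x - z  -- replace 1 occurrence(s) of x with (x - z)
  => ( x - z ) >= 2
stmt 4: x := x * z  -- replace 1 occurrence(s) of x with (x * z)
  => ( ( x * z ) - z ) >= 2
stmt 3: z := y - y  -- replace 2 occurrence(s) of z with (y - y)
  => ( ( x * ( y - y ) ) - ( y - y ) ) >= 2
stmt 2: z := z + y  -- replace 0 occurrence(s) of z with (z + y)
  => ( ( x * ( y - y ) ) - ( y - y ) ) >= 2
stmt 1: y := z + x  -- replace 4 occurrence(s) of y with (z + x)
  => ( ( x * ( ( z + x ) - ( z + x ) ) ) - ( ( z + x ) - ( z + x ) ) ) >= 2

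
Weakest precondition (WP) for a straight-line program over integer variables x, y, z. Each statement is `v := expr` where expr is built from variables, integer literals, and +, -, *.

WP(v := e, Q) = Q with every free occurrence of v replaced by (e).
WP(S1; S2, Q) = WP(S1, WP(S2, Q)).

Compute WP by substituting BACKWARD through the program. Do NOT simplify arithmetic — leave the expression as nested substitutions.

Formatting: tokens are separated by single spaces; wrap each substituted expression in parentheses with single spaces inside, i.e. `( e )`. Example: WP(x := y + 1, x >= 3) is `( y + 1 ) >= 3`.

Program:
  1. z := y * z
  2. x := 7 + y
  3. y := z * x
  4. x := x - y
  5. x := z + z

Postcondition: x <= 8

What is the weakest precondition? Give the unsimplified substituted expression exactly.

post: x <= 8
stmt 5: x := z + z  -- replace 1 occurrence(s) of x with (z + z)
  => ( z + z ) <= 8
stmt 4: x := x - y  -- replace 0 occurrence(s) of x with (x - y)
  => ( z + z ) <= 8
stmt 3: y := z * x  -- replace 0 occurrence(s) of y with (z * x)
  => ( z + z ) <= 8
stmt 2: x := 7 + y  -- replace 0 occurrence(s) of x with (7 + y)
  => ( z + z ) <= 8
stmt 1: z := y * z  -- replace 2 occurrence(s) of z with (y * z)
  => ( ( y * z ) + ( y * z ) ) <= 8

Answer: ( ( y * z ) + ( y * z ) ) <= 8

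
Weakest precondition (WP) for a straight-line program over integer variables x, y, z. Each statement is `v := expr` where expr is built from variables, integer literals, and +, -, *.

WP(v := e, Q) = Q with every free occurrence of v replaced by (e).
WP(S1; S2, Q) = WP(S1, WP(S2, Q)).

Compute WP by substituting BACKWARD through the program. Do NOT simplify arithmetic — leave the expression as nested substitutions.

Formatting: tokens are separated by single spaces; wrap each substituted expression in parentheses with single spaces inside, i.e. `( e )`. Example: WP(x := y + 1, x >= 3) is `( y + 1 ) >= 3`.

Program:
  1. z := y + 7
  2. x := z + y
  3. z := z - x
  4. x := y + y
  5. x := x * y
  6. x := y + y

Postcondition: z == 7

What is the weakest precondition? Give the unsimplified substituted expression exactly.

post: z == 7
stmt 6: x := y + y  -- replace 0 occurrence(s) of x with (y + y)
  => z == 7
stmt 5: x := x * y  -- replace 0 occurrence(s) of x with (x * y)
  => z == 7
stmt 4: x := y + y  -- replace 0 occurrence(s) of x with (y + y)
  => z == 7
stmt 3: z := z - x  -- replace 1 occurrence(s) of z with (z - x)
  => ( z - x ) == 7
stmt 2: x := z + y  -- replace 1 occurrence(s) of x with (z + y)
  => ( z - ( z + y ) ) == 7
stmt 1: z := y + 7  -- replace 2 occurrence(s) of z with (y + 7)
  => ( ( y + 7 ) - ( ( y + 7 ) + y ) ) == 7

Answer: ( ( y + 7 ) - ( ( y + 7 ) + y ) ) == 7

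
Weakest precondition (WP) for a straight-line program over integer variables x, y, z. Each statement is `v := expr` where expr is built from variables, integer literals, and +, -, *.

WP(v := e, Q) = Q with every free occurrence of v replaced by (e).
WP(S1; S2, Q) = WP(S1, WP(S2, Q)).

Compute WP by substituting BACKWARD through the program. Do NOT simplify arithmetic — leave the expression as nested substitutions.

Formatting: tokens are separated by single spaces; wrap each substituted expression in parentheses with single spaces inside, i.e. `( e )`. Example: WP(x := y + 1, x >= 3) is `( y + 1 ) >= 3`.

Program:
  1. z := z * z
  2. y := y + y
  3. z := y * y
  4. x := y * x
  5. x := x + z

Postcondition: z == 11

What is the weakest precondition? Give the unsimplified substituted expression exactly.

Answer: ( ( y + y ) * ( y + y ) ) == 11

Derivation:
post: z == 11
stmt 5: x := x + z  -- replace 0 occurrence(s) of x with (x + z)
  => z == 11
stmt 4: x := y * x  -- replace 0 occurrence(s) of x with (y * x)
  => z == 11
stmt 3: z := y * y  -- replace 1 occurrence(s) of z with (y * y)
  => ( y * y ) == 11
stmt 2: y := y + y  -- replace 2 occurrence(s) of y with (y + y)
  => ( ( y + y ) * ( y + y ) ) == 11
stmt 1: z := z * z  -- replace 0 occurrence(s) of z with (z * z)
  => ( ( y + y ) * ( y + y ) ) == 11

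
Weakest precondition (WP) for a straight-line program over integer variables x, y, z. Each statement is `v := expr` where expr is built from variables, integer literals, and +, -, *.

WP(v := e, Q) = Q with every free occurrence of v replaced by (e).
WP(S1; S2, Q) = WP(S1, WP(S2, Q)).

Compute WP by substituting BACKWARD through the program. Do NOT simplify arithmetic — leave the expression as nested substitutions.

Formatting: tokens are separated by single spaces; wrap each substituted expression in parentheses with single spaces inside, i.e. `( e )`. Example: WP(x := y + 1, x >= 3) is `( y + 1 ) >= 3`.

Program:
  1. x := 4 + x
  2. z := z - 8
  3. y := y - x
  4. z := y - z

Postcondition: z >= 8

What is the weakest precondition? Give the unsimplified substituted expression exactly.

post: z >= 8
stmt 4: z := y - z  -- replace 1 occurrence(s) of z with (y - z)
  => ( y - z ) >= 8
stmt 3: y := y - x  -- replace 1 occurrence(s) of y with (y - x)
  => ( ( y - x ) - z ) >= 8
stmt 2: z := z - 8  -- replace 1 occurrence(s) of z with (z - 8)
  => ( ( y - x ) - ( z - 8 ) ) >= 8
stmt 1: x := 4 + x  -- replace 1 occurrence(s) of x with (4 + x)
  => ( ( y - ( 4 + x ) ) - ( z - 8 ) ) >= 8

Answer: ( ( y - ( 4 + x ) ) - ( z - 8 ) ) >= 8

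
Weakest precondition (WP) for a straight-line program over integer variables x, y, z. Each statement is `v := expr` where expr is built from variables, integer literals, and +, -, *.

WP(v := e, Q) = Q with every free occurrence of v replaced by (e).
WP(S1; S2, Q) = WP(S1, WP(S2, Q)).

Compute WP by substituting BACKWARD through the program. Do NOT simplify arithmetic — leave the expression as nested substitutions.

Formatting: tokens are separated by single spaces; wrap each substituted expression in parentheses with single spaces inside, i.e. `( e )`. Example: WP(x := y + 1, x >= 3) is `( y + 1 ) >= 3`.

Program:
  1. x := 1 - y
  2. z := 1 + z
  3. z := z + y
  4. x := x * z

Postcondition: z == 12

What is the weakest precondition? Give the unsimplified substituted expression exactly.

post: z == 12
stmt 4: x := x * z  -- replace 0 occurrence(s) of x with (x * z)
  => z == 12
stmt 3: z := z + y  -- replace 1 occurrence(s) of z with (z + y)
  => ( z + y ) == 12
stmt 2: z := 1 + z  -- replace 1 occurrence(s) of z with (1 + z)
  => ( ( 1 + z ) + y ) == 12
stmt 1: x := 1 - y  -- replace 0 occurrence(s) of x with (1 - y)
  => ( ( 1 + z ) + y ) == 12

Answer: ( ( 1 + z ) + y ) == 12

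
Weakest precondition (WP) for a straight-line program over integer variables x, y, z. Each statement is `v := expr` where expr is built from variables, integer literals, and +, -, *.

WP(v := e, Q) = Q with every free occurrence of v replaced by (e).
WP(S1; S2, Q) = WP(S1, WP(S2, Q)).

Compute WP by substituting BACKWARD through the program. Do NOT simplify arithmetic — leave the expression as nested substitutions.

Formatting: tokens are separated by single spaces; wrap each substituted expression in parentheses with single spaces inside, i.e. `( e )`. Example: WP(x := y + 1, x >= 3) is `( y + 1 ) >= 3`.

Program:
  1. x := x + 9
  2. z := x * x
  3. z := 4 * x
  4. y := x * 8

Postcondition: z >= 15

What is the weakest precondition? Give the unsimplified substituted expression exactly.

Answer: ( 4 * ( x + 9 ) ) >= 15

Derivation:
post: z >= 15
stmt 4: y := x * 8  -- replace 0 occurrence(s) of y with (x * 8)
  => z >= 15
stmt 3: z := 4 * x  -- replace 1 occurrence(s) of z with (4 * x)
  => ( 4 * x ) >= 15
stmt 2: z := x * x  -- replace 0 occurrence(s) of z with (x * x)
  => ( 4 * x ) >= 15
stmt 1: x := x + 9  -- replace 1 occurrence(s) of x with (x + 9)
  => ( 4 * ( x + 9 ) ) >= 15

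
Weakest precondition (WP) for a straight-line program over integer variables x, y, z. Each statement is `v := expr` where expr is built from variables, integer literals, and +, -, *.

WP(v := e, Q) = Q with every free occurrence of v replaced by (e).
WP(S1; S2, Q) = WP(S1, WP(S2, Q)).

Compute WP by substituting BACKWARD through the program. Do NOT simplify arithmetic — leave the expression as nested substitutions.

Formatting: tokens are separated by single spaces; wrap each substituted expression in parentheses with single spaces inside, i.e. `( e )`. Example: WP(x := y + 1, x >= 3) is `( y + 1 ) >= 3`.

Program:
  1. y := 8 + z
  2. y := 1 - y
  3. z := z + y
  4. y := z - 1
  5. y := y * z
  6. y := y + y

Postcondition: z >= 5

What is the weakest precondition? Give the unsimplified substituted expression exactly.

post: z >= 5
stmt 6: y := y + y  -- replace 0 occurrence(s) of y with (y + y)
  => z >= 5
stmt 5: y := y * z  -- replace 0 occurrence(s) of y with (y * z)
  => z >= 5
stmt 4: y := z - 1  -- replace 0 occurrence(s) of y with (z - 1)
  => z >= 5
stmt 3: z := z + y  -- replace 1 occurrence(s) of z with (z + y)
  => ( z + y ) >= 5
stmt 2: y := 1 - y  -- replace 1 occurrence(s) of y with (1 - y)
  => ( z + ( 1 - y ) ) >= 5
stmt 1: y := 8 + z  -- replace 1 occurrence(s) of y with (8 + z)
  => ( z + ( 1 - ( 8 + z ) ) ) >= 5

Answer: ( z + ( 1 - ( 8 + z ) ) ) >= 5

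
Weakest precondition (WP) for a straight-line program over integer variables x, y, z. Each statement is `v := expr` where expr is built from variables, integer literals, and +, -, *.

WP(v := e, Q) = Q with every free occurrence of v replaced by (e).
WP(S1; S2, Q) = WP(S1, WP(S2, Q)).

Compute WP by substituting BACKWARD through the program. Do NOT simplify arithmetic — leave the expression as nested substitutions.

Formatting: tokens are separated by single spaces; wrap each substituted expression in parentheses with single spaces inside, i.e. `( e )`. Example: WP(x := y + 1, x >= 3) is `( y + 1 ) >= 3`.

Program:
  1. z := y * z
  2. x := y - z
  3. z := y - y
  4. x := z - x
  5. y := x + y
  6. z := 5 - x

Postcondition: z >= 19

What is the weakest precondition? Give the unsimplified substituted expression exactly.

post: z >= 19
stmt 6: z := 5 - x  -- replace 1 occurrence(s) of z with (5 - x)
  => ( 5 - x ) >= 19
stmt 5: y := x + y  -- replace 0 occurrence(s) of y with (x + y)
  => ( 5 - x ) >= 19
stmt 4: x := z - x  -- replace 1 occurrence(s) of x with (z - x)
  => ( 5 - ( z - x ) ) >= 19
stmt 3: z := y - y  -- replace 1 occurrence(s) of z with (y - y)
  => ( 5 - ( ( y - y ) - x ) ) >= 19
stmt 2: x := y - z  -- replace 1 occurrence(s) of x with (y - z)
  => ( 5 - ( ( y - y ) - ( y - z ) ) ) >= 19
stmt 1: z := y * z  -- replace 1 occurrence(s) of z with (y * z)
  => ( 5 - ( ( y - y ) - ( y - ( y * z ) ) ) ) >= 19

Answer: ( 5 - ( ( y - y ) - ( y - ( y * z ) ) ) ) >= 19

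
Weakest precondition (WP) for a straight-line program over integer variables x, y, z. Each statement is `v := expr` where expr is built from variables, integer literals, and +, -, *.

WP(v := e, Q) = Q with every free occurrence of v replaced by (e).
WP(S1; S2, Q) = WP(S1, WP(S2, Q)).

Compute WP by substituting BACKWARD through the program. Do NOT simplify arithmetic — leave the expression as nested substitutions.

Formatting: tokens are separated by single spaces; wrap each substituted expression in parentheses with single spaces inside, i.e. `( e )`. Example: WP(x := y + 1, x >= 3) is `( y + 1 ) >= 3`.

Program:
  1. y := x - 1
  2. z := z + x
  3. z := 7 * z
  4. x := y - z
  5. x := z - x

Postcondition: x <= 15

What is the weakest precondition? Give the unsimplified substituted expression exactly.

post: x <= 15
stmt 5: x := z - x  -- replace 1 occurrence(s) of x with (z - x)
  => ( z - x ) <= 15
stmt 4: x := y - z  -- replace 1 occurrence(s) of x with (y - z)
  => ( z - ( y - z ) ) <= 15
stmt 3: z := 7 * z  -- replace 2 occurrence(s) of z with (7 * z)
  => ( ( 7 * z ) - ( y - ( 7 * z ) ) ) <= 15
stmt 2: z := z + x  -- replace 2 occurrence(s) of z with (z + x)
  => ( ( 7 * ( z + x ) ) - ( y - ( 7 * ( z + x ) ) ) ) <= 15
stmt 1: y := x - 1  -- replace 1 occurrence(s) of y with (x - 1)
  => ( ( 7 * ( z + x ) ) - ( ( x - 1 ) - ( 7 * ( z + x ) ) ) ) <= 15

Answer: ( ( 7 * ( z + x ) ) - ( ( x - 1 ) - ( 7 * ( z + x ) ) ) ) <= 15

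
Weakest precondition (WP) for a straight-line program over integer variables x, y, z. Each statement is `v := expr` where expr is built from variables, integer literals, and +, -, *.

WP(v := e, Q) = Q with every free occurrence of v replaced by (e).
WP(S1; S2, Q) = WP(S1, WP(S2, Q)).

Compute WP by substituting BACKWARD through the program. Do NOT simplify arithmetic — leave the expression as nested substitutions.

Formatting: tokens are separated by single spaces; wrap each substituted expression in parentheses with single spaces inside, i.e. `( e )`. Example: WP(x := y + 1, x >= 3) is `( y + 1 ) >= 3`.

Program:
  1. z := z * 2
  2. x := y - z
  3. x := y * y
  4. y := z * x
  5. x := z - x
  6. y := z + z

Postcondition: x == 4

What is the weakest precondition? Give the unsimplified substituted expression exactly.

Answer: ( ( z * 2 ) - ( y * y ) ) == 4

Derivation:
post: x == 4
stmt 6: y := z + z  -- replace 0 occurrence(s) of y with (z + z)
  => x == 4
stmt 5: x := z - x  -- replace 1 occurrence(s) of x with (z - x)
  => ( z - x ) == 4
stmt 4: y := z * x  -- replace 0 occurrence(s) of y with (z * x)
  => ( z - x ) == 4
stmt 3: x := y * y  -- replace 1 occurrence(s) of x with (y * y)
  => ( z - ( y * y ) ) == 4
stmt 2: x := y - z  -- replace 0 occurrence(s) of x with (y - z)
  => ( z - ( y * y ) ) == 4
stmt 1: z := z * 2  -- replace 1 occurrence(s) of z with (z * 2)
  => ( ( z * 2 ) - ( y * y ) ) == 4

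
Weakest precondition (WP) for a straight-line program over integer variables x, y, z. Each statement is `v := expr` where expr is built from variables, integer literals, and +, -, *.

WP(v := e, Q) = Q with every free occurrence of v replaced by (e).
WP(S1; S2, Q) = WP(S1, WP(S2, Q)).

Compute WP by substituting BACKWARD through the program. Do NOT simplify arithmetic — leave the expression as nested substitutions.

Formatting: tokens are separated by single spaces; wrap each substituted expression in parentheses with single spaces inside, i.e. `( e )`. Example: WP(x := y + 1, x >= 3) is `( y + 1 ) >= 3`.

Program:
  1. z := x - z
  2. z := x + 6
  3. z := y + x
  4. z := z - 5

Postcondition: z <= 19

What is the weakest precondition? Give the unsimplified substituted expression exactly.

Answer: ( ( y + x ) - 5 ) <= 19

Derivation:
post: z <= 19
stmt 4: z := z - 5  -- replace 1 occurrence(s) of z with (z - 5)
  => ( z - 5 ) <= 19
stmt 3: z := y + x  -- replace 1 occurrence(s) of z with (y + x)
  => ( ( y + x ) - 5 ) <= 19
stmt 2: z := x + 6  -- replace 0 occurrence(s) of z with (x + 6)
  => ( ( y + x ) - 5 ) <= 19
stmt 1: z := x - z  -- replace 0 occurrence(s) of z with (x - z)
  => ( ( y + x ) - 5 ) <= 19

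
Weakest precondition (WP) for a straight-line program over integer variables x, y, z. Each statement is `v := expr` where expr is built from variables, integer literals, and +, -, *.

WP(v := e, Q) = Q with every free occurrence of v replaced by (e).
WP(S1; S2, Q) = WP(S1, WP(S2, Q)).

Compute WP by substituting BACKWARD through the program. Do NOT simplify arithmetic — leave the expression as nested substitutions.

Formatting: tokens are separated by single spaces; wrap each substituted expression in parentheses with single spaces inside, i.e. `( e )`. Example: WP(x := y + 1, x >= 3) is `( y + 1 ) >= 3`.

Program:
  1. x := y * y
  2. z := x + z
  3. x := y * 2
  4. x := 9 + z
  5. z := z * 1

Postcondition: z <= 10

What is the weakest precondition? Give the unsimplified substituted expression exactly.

post: z <= 10
stmt 5: z := z * 1  -- replace 1 occurrence(s) of z with (z * 1)
  => ( z * 1 ) <= 10
stmt 4: x := 9 + z  -- replace 0 occurrence(s) of x with (9 + z)
  => ( z * 1 ) <= 10
stmt 3: x := y * 2  -- replace 0 occurrence(s) of x with (y * 2)
  => ( z * 1 ) <= 10
stmt 2: z := x + z  -- replace 1 occurrence(s) of z with (x + z)
  => ( ( x + z ) * 1 ) <= 10
stmt 1: x := y * y  -- replace 1 occurrence(s) of x with (y * y)
  => ( ( ( y * y ) + z ) * 1 ) <= 10

Answer: ( ( ( y * y ) + z ) * 1 ) <= 10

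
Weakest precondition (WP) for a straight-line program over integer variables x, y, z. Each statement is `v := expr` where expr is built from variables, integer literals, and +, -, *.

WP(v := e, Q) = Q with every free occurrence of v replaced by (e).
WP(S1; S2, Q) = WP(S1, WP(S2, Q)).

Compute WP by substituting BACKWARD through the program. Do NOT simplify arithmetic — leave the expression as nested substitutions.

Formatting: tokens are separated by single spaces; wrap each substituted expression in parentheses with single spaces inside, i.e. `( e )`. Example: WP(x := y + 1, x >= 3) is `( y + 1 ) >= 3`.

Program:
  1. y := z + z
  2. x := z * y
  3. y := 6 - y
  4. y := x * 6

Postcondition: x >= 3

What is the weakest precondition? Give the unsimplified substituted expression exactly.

post: x >= 3
stmt 4: y := x * 6  -- replace 0 occurrence(s) of y with (x * 6)
  => x >= 3
stmt 3: y := 6 - y  -- replace 0 occurrence(s) of y with (6 - y)
  => x >= 3
stmt 2: x := z * y  -- replace 1 occurrence(s) of x with (z * y)
  => ( z * y ) >= 3
stmt 1: y := z + z  -- replace 1 occurrence(s) of y with (z + z)
  => ( z * ( z + z ) ) >= 3

Answer: ( z * ( z + z ) ) >= 3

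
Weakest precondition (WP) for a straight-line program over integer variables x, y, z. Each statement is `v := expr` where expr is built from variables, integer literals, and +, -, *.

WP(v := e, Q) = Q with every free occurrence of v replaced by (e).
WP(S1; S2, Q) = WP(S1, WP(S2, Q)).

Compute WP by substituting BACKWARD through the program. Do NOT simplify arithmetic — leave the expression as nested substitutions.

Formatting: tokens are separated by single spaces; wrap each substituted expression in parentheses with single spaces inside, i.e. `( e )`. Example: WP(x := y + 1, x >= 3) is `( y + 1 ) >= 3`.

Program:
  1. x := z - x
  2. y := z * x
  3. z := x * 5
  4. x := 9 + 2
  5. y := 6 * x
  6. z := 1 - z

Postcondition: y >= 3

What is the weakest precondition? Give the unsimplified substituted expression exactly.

Answer: ( 6 * ( 9 + 2 ) ) >= 3

Derivation:
post: y >= 3
stmt 6: z := 1 - z  -- replace 0 occurrence(s) of z with (1 - z)
  => y >= 3
stmt 5: y := 6 * x  -- replace 1 occurrence(s) of y with (6 * x)
  => ( 6 * x ) >= 3
stmt 4: x := 9 + 2  -- replace 1 occurrence(s) of x with (9 + 2)
  => ( 6 * ( 9 + 2 ) ) >= 3
stmt 3: z := x * 5  -- replace 0 occurrence(s) of z with (x * 5)
  => ( 6 * ( 9 + 2 ) ) >= 3
stmt 2: y := z * x  -- replace 0 occurrence(s) of y with (z * x)
  => ( 6 * ( 9 + 2 ) ) >= 3
stmt 1: x := z - x  -- replace 0 occurrence(s) of x with (z - x)
  => ( 6 * ( 9 + 2 ) ) >= 3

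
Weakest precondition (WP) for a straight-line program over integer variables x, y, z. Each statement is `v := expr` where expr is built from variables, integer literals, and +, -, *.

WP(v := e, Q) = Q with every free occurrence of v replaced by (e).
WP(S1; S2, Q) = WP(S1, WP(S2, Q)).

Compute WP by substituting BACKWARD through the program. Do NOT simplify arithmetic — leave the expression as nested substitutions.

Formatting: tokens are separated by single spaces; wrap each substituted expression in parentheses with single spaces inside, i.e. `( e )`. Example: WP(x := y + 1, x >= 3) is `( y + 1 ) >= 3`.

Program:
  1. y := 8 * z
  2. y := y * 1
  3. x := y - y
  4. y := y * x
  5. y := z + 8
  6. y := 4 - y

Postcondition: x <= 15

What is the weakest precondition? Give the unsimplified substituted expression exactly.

post: x <= 15
stmt 6: y := 4 - y  -- replace 0 occurrence(s) of y with (4 - y)
  => x <= 15
stmt 5: y := z + 8  -- replace 0 occurrence(s) of y with (z + 8)
  => x <= 15
stmt 4: y := y * x  -- replace 0 occurrence(s) of y with (y * x)
  => x <= 15
stmt 3: x := y - y  -- replace 1 occurrence(s) of x with (y - y)
  => ( y - y ) <= 15
stmt 2: y := y * 1  -- replace 2 occurrence(s) of y with (y * 1)
  => ( ( y * 1 ) - ( y * 1 ) ) <= 15
stmt 1: y := 8 * z  -- replace 2 occurrence(s) of y with (8 * z)
  => ( ( ( 8 * z ) * 1 ) - ( ( 8 * z ) * 1 ) ) <= 15

Answer: ( ( ( 8 * z ) * 1 ) - ( ( 8 * z ) * 1 ) ) <= 15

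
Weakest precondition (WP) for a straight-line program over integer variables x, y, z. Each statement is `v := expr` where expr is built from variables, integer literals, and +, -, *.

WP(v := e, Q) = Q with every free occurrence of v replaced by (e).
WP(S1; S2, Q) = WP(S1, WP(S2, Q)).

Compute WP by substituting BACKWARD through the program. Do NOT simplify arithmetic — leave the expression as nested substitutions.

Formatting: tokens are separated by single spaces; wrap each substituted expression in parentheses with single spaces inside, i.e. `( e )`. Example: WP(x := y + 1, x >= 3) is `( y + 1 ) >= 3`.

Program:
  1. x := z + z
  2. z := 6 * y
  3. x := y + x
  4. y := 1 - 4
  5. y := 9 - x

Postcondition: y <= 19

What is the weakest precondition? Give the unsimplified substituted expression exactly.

Answer: ( 9 - ( y + ( z + z ) ) ) <= 19

Derivation:
post: y <= 19
stmt 5: y := 9 - x  -- replace 1 occurrence(s) of y with (9 - x)
  => ( 9 - x ) <= 19
stmt 4: y := 1 - 4  -- replace 0 occurrence(s) of y with (1 - 4)
  => ( 9 - x ) <= 19
stmt 3: x := y + x  -- replace 1 occurrence(s) of x with (y + x)
  => ( 9 - ( y + x ) ) <= 19
stmt 2: z := 6 * y  -- replace 0 occurrence(s) of z with (6 * y)
  => ( 9 - ( y + x ) ) <= 19
stmt 1: x := z + z  -- replace 1 occurrence(s) of x with (z + z)
  => ( 9 - ( y + ( z + z ) ) ) <= 19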